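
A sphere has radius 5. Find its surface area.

S_3(5) = 2·π^(3/2)·(5)^2 / Γ(3/2) = 4πr² = 4π·(5)² ≈ 314.159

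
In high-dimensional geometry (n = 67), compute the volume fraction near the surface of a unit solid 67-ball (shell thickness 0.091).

1 - (1-0.091)^67 ≈ 0.998326 ≈ 99.83%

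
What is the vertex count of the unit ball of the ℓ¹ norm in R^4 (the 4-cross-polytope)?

An n-cross-polytope has 2n vertices; here n = 4, giving 8.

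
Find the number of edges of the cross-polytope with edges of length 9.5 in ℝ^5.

An n-cross-polytope has 2^(k+1)·C(n,k+1) k-faces. Here 2^2·C(5,2) = 4·10 = 40.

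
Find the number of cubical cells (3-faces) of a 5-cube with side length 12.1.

An n-cube has C(n,k)·2^(n-k) k-faces. Here C(5,3)·2^2 = 10·4 = 40.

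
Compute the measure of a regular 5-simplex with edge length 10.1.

Volume = 10.1^5 · √(6/2^5) / 5! ≈ 379.251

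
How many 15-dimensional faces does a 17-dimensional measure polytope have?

Choose 15 of 17 axes to span the face (C(17,15) = 136 ways), then fix each of the remaining 2 coordinates at one of its two extreme values (2^2 = 4 ways): 136·4 = 544.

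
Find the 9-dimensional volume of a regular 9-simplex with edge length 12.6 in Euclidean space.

V = (12.6^9 / 9!) · √((9+1) / 2^9) ≈ 3082.74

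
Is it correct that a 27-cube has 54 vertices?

False. The 27-cube has 2^27 = 134217728 vertices.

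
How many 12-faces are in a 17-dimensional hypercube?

f_12(17-cube) = (17 choose 12) · 2^5 = 198016.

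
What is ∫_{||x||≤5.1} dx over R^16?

The n-ball volume is π^(n/2)·r^n/Γ(n/2+1). With n=16, r=5.1: V ≈ 4.92948e+10.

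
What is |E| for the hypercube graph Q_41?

The 41-cube has n·2^(n-1) = 41·2^40 = 41·1099511627776 = 45079976738816 edges.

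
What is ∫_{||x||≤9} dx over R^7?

Volume = π^{7/2}·(9)^7/Γ(9/2) = 25509168·π^3/35 ≈ 2.25984e+07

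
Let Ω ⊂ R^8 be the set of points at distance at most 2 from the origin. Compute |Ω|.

V = 32·π^4/3 ≈ 1039.03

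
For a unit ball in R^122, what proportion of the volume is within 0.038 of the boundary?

V(inner)/V(outer) = ((1-0.038)/1)^122 ≈ 0.008858, so the shell fraction is 0.991142.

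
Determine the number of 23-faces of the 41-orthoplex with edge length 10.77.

An n-cross-polytope has 2^(k+1)·C(n,k+1) k-faces. Here 2^24·C(41,24) = 16777216·151584480450 = 2543165570757427200.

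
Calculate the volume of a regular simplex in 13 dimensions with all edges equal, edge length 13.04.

V = (13.04^13 / 13!) · √((13+1) / 2^13) ≈ 2092.65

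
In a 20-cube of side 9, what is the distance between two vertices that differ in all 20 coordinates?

d = √(9² + 9² + ... + 9²) [20 terms] = √(20·9²) = 9√20 ≈ 40.2492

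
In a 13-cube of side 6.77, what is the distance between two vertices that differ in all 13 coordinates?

Diagonal = √13 · 6.77 ≈ 24.4096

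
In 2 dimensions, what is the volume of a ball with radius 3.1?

The n-ball volume is π^(n/2)·r^n/Γ(n/2+1). With n=2, r=3.1: V ≈ 30.1907.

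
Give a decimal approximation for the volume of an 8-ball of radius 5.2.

The n-ball volume is π^(n/2)·r^n/Γ(n/2+1). With n=8, r=5.2: V ≈ 2.16978e+06.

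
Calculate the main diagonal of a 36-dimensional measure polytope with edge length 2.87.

d = √(2.87² + 2.87² + ... + 2.87²) [36 terms] = √(36·2.87²) = 2.87√36 = 17.22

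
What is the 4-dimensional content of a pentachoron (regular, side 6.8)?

For a regular n-simplex with edge a, V = (a^n / n!)·√((n+1)/2^n). With a=6.8, n=4: V ≈ 49.8023.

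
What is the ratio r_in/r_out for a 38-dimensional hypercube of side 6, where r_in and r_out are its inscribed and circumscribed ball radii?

For an n-cube of any side s, the inradius is s/2 and the circumradius is s√n/2, so the ratio is 1/√38 ≈ 0.162221.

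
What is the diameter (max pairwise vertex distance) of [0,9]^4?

d = √(9² + 9² + ... + 9²) [4 terms] = √(4·9²) = 9√4 = 18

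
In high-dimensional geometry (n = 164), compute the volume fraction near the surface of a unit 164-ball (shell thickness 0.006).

1 - (1-0.006)^164 ≈ 0.627293 ≈ 62.73%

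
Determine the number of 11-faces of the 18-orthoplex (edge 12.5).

Each 11-face is the convex hull of 12 vertices, one chosen as ±e_i from each of 12 distinct axes: 2^12·C(18,12) = 76038144.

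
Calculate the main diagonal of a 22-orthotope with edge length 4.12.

||(4.12,4.12,...,4.12)|| = √(22)·4.12 ≈ 19.3245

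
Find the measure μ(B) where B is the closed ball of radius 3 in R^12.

Volume = π^{12/2}·(3)^12/Γ(7) = 59049·π^6/80 ≈ 709613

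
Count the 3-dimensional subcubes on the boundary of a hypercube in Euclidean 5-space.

Choose 3 of 5 axes to span the face (C(5,3) = 10 ways), then fix each of the remaining 2 coordinates at one of its two extreme values (2^2 = 4 ways): 10·4 = 40.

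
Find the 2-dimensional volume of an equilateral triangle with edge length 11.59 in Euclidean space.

Area = (√3/4) · 11.59² = 58.1658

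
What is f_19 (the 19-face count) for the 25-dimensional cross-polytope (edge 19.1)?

An n-cross-polytope has 2^(k+1)·C(n,k+1) k-faces. Here 2^20·C(25,20) = 1048576·53130 = 55710842880.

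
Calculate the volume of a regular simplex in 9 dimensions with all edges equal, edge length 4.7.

V_9 = √(10) · 4.7^9 / (9! · 2^(9/2)) ≈ 0.431005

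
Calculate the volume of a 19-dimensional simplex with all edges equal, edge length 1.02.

V = (1.02^19 / 19!) · √((19+1) / 2^19) ≈ 7.39671e-20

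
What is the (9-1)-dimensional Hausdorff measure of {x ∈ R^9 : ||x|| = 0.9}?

S = n·V_n(r)/r = 9·V_9(0.9)/0.9 (volume-to-surface relation), giving 12.7791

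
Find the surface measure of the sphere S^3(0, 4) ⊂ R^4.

|∂B_4(4)| = 128·π^2 ≈ 1263.31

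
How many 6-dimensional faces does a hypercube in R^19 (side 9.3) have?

f_6(19-cube) = (19 choose 6) · 2^13 = 222265344.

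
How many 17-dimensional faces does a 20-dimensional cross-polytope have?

f_17(20-orthoplex) = 2^18 · (20 choose 18) = 49807360.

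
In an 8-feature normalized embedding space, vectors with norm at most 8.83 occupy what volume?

V_8(8.83) = π^(8/2) · (8.83)^8 / Γ(8/2 + 1) ≈ 1.49994e+08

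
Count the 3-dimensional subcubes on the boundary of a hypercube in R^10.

f_3(10-cube) = (10 choose 3) · 2^7 = 15360.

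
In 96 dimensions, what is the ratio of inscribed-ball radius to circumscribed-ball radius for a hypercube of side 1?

r_in / r_out = (1/2) / (1√96/2) = 1/√96 ≈ 0.102062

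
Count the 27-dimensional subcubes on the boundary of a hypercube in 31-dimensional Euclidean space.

Number of 27-faces = C(31,27) · 2^(31-27) = 31465 · 16 = 503440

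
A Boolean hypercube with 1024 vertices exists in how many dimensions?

n = log_2(1024) = 10.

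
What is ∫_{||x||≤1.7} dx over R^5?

Volume = π^{5/2}·(1.7)^5/Γ(7/2) ≈ 74.7383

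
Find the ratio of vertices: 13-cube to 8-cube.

The 13-cube has 2^13 = 8192 vertices. The 8-cube has 2^8 = 256 vertices. Ratio: 8192/256 = 32.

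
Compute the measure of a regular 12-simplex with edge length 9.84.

Volume = 9.84^12 · √(13/2^12) / 12! ≈ 96.9161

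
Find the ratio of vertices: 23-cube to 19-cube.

The 23-cube has 2^23 = 8388608 vertices. The 19-cube has 2^19 = 524288 vertices. Ratio: 8388608/524288 = 16.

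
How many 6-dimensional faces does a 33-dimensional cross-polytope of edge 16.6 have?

f_6(33-orthoplex) = 2^7 · (33 choose 7) = 546822144.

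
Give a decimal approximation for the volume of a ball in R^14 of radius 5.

Volume = π^{14/2}·(5)^14/Γ(8) = 1220703125·π^7/1008 ≈ 3.65762e+09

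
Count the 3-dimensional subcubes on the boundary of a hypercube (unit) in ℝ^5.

Choose 3 of 5 axes to span the face (C(5,3) = 10 ways), then fix each of the remaining 2 coordinates at one of its two extreme values (2^2 = 4 ways): 10·4 = 40.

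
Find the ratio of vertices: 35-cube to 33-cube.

The 35-cube has 2^35 = 34359738368 vertices. The 33-cube has 2^33 = 8589934592 vertices. Ratio: 34359738368/8589934592 = 4.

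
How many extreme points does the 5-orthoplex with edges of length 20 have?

The vertices are ±e_1, ..., ±e_5, so there are 2·5 = 10.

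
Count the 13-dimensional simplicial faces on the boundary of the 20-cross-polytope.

Each 13-face is the convex hull of 14 vertices, one chosen as ±e_i from each of 14 distinct axes: 2^14·C(20,14) = 635043840.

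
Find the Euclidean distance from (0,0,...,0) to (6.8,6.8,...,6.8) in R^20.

d = √(6.8² + 6.8² + ... + 6.8²) [20 terms] = √(20·6.8²) = 6.8√20 ≈ 30.4105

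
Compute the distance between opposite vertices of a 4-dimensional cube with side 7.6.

d = √(7.6² + 7.6² + ... + 7.6²) [4 terms] = √(4·7.6²) = 7.6√4 = 15.2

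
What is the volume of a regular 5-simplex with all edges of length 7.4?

V = (7.4^5 / 5!) · √((5+1) / 2^5) ≈ 80.0715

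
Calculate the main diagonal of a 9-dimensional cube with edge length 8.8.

||(8.8,8.8,...,8.8)|| = √(9)·8.8 = 26.4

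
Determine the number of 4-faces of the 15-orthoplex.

An n-cross-polytope has 2^(k+1)·C(n,k+1) k-faces. Here 2^5·C(15,5) = 32·3003 = 96096.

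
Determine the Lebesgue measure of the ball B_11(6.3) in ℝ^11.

V_11(6.3) = π^(11/2) · (6.3)^11 / Γ(11/2 + 1) ≈ 1.1691e+09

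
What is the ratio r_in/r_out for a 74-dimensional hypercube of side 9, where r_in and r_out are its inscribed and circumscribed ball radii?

For an n-cube of any side s, the inradius is s/2 and the circumradius is s√n/2, so the ratio is 1/√74 ≈ 0.116248.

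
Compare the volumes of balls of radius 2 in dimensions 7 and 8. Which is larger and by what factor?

V_7(2) ≈ 604.77, V_8(2) ≈ 1039.03. The 8-ball is larger by a factor of 1.718.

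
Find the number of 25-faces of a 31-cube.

Number of 25-faces = C(31,25) · 2^(31-25) = 736281 · 64 = 47121984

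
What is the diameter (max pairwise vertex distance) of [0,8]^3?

The space diagonal of an n-cube of side s is s√n. Here 8·√3 ≈ 13.8564.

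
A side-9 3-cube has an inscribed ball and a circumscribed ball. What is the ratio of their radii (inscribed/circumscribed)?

For an n-cube of any side s, the inradius is s/2 and the circumradius is s√n/2, so the ratio is 1/√3 ≈ 0.57735.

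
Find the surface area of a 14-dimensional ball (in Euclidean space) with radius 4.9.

S = n·V_n(r)/r = 14·V_14(4.9)/4.9 (volume-to-surface relation), giving 7.87582e+09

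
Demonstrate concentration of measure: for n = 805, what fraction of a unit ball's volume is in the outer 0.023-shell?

1 - (1-0.023)^805 ≈ 0.9999999927 ≈ 99.999999%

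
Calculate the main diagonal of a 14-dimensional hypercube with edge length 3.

Diagonal = √14 · 3 ≈ 11.225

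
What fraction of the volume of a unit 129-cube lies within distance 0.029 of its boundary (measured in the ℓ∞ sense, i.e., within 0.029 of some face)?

The inner cube has side 1-2·0.029 = 0.942 and volume (0.942)^129 ≈ 0.0004493, so the shell holds 0.999551 of the volume.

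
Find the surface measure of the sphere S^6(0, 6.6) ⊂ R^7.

S = n·V_n(r)/r = 7·V_7(6.6)/6.6 (volume-to-surface relation), giving 2.73364e+06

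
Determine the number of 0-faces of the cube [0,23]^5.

An n-cube has C(n,k)·2^(n-k) k-faces. Here C(5,0)·2^5 = 1·32 = 32.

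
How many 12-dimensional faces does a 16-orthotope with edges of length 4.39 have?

Number of 12-faces = C(16,12) · 2^(16-12) = 1820 · 16 = 29120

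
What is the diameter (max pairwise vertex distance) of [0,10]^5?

Diagonal = √5 · 10 ≈ 22.3607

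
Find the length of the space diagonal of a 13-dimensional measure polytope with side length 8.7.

The space diagonal of an n-cube of side s is s√n. Here 8.7·√13 ≈ 31.3683.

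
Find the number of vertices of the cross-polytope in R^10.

Each 0-face is the convex hull of 1 vertex, one chosen as ±e_i from each of 1 distinct axis: 2^1·C(10,1) = 20.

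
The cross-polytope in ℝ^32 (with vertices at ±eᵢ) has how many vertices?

An n-cross-polytope has 2n vertices; here n = 32, giving 64.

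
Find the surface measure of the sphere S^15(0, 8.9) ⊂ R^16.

The surface area of an n-ball is 2π^(n/2) r^(n-1) / Γ(n/2). For n=16, r=8.9: 6.55614e+14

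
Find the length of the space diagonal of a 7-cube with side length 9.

||(9,9,...,9)|| = √(7)·9 ≈ 23.8118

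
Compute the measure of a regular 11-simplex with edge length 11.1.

Volume = 11.1^11 · √(12/2^11) / 11! ≈ 604.398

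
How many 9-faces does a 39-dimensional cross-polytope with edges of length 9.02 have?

Each 9-face is the convex hull of 10 vertices, one chosen as ±e_i from each of 10 distinct axes: 2^10·C(39,10) = 651003285504.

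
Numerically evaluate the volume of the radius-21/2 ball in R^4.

Volume = π^{4/2}·(21/2)^4/Γ(3) = 194481·π^2/32 ≈ 59982.8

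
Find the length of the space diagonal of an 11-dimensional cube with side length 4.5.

||(4.5,4.5,...,4.5)|| = √(11)·4.5 ≈ 14.9248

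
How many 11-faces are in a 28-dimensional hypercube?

An n-cube has C(n,k)·2^(n-k) k-faces. Here C(28,11)·2^17 = 21474180·131072 = 2814663720960.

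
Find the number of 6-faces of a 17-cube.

An n-cube has C(n,k)·2^(n-k) k-faces. Here C(17,6)·2^11 = 12376·2048 = 25346048.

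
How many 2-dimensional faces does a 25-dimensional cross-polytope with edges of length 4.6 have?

Number of 2-faces = 2^(2+1) · C(25,2+1) = 8 · 2300 = 18400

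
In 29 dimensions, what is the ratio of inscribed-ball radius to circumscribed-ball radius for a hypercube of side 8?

Ratio = (s/2)/(s√29/2) = 29^(-1/2) ≈ 0.185695.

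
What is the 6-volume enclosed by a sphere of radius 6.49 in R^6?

Volume = π^{6/2}·(6.49)^6/Γ(4) ≈ 386159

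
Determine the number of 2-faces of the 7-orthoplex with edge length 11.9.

f_2(7-orthoplex) = 2^3 · (7 choose 3) = 280.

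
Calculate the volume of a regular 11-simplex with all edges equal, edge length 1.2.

For a regular n-simplex with edge a, V = (a^n / n!)·√((n+1)/2^n). With a=1.2, n=11: V ≈ 1.42483e-08.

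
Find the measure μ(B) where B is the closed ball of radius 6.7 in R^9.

V_9(6.7) = π^(9/2) · (6.7)^9 / Γ(9/2 + 1) ≈ 8.9741e+07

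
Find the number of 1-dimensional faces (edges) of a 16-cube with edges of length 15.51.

The 16-cube has n·2^(n-1) = 16·2^15 = 16·32768 = 524288 edges.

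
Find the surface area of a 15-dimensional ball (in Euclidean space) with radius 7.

S_15(7) = 2·π^(15/2)·(7)^14 / Γ(15/2) = 24803586664192·π^7/19305 ≈ 3.88055e+12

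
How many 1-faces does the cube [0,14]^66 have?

Number of 1-faces = C(66,1)·2^(66-1) = 66·36893488147419103232 = 2434970217729660813312.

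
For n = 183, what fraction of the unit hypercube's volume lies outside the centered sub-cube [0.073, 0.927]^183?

Shell fraction = 1 - (1-0.146)^183 ≈ 1 - 2.863e-13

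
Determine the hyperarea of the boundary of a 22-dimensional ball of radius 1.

|∂B_22(1)| = π^11/1814400 ≈ 0.162149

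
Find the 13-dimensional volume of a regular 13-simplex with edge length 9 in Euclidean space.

Volume = 9^13 · √(14/2^13) / 13! ≈ 16.8749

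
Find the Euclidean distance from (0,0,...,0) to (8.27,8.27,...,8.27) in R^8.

The space diagonal of an n-cube of side s is s√n. Here 8.27·√8 ≈ 23.3911.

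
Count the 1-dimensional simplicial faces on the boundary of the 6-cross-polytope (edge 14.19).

Each 1-face is the convex hull of 2 vertices, one chosen as ±e_i from each of 2 distinct axes: 2^2·C(6,2) = 60.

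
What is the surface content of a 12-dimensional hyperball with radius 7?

S = n·V_n(r)/r = 12·V_12(7)/7 (volume-to-surface relation), giving 1977326743·π^6/60 ≈ 3.1683e+10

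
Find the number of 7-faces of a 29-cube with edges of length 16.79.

Number of 7-faces = C(29,7) · 2^(29-7) = 1560780 · 4194304 = 6546385797120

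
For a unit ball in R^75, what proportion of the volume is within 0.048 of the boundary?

V(inner)/V(outer) = ((1-0.048)/1)^75 ≈ 0.02499, so the shell fraction is 0.97501.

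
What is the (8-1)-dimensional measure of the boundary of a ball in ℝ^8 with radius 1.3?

S_8(1.3) = 2·π^(8/2)·(1.3)^7 / Γ(8/2) ≈ 203.743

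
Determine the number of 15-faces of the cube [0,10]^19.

Choose 15 of 19 axes to span the face (C(19,15) = 3876 ways), then fix each of the remaining 4 coordinates at one of its two extreme values (2^4 = 16 ways): 3876·16 = 62016.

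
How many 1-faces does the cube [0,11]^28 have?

Each of the 2^28 = 268435456 vertices has degree 28; total edges = 28·2^28/2 = 3758096384.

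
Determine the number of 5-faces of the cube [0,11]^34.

Choose 5 of 34 axes to span the face (C(34,5) = 278256 ways), then fix each of the remaining 29 coordinates at one of its two extreme values (2^29 = 536870912 ways): 278256·536870912 = 149387552489472.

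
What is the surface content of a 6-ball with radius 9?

The surface area of an n-ball is 2π^(n/2) r^(n-1) / Γ(n/2). For n=6, r=9: 59049·π^3 ≈ 1.83089e+06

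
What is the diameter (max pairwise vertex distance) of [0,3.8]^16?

Diagonal = √16 · 3.8 = 15.2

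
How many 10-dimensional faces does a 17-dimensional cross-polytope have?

Each 10-face is the convex hull of 11 vertices, one chosen as ±e_i from each of 11 distinct axes: 2^11·C(17,11) = 25346048.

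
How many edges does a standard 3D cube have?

Each of the 2^3 = 8 vertices has degree 3; total edges = 3·2^3/2 = 12.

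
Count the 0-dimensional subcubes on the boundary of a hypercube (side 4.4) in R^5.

Number of 0-faces = C(5,0) · 2^(5-0) = 1 · 32 = 32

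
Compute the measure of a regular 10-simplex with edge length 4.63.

V_10 = √(11) · 4.63^10 / (10! · 2^(10/2)) ≈ 0.129298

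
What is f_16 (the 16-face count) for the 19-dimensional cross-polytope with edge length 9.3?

f_16(19-orthoplex) = 2^17 · (19 choose 17) = 22413312.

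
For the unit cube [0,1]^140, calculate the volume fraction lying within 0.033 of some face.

Shell fraction = 1 - (1-0.066)^140 ≈ 0.999929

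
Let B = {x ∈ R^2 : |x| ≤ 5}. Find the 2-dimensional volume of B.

The n-ball volume is π^(n/2)·r^n/Γ(n/2+1). With n=2, r=5: V = 25·π ≈ 78.5398.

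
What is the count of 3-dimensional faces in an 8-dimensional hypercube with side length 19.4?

An n-cube has C(n,k)·2^(n-k) k-faces. Here C(8,3)·2^5 = 56·32 = 1792.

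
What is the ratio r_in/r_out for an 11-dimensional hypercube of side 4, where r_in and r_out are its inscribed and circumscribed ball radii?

For an n-cube of any side s, the inradius is s/2 and the circumradius is s√n/2, so the ratio is 1/√11 ≈ 0.301511.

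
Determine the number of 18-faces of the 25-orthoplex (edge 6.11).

An n-cross-polytope has 2^(k+1)·C(n,k+1) k-faces. Here 2^19·C(25,19) = 524288·177100 = 92851404800.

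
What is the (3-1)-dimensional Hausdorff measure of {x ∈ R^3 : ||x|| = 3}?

S = n·V_n(r)/r = 3·V_3(3)/3 (volume-to-surface relation), giving 4πr² = 4π·(3)² ≈ 113.097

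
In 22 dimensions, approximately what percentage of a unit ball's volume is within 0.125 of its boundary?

1 - (1-0.125)^22 ≈ 0.947012 ≈ 94.70%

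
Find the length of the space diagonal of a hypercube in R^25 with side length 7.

Diagonal = √25 · 7 = 35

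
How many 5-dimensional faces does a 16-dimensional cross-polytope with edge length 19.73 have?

Each 5-face is the convex hull of 6 vertices, one chosen as ±e_i from each of 6 distinct axes: 2^6·C(16,6) = 512512.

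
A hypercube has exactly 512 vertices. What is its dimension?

Since 2^n = 512, we have n = 9.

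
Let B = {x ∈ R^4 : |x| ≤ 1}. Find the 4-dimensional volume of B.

Volume = π^{4/2}·(1)^4/Γ(3) = π^2/2 ≈ 4.9348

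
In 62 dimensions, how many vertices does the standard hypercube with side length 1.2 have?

An n-cube has 2^n vertices; for n = 62 that is 2^62 = 4611686018427387904.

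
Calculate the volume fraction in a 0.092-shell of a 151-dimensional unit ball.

1 - (1-0.092)^151 ≈ 0.9999995312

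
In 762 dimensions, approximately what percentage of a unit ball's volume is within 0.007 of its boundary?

1 - (1-0.007)^762 ≈ 0.995265 ≈ 99.53%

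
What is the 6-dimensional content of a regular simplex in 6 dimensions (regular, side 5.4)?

Volume = 5.4^6 · √(7/2^6) / 6! ≈ 11.3891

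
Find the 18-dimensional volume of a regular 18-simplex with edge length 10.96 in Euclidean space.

V_18 = √(19) · 10.96^18 / (18! · 2^(18/2)) ≈ 6.92398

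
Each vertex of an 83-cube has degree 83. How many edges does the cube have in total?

Each of the 2^83 = 9671406556917033397649408 vertices has degree 83; total edges = 83·2^83/2 = 401363372112056886002450432.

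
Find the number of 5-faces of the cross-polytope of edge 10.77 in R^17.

Number of 5-faces = 2^(5+1) · C(17,5+1) = 64 · 12376 = 792064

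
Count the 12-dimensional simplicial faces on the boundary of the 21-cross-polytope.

f_12(21-orthoplex) = 2^13 · (21 choose 13) = 1666990080.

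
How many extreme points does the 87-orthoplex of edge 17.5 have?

The vertices are ±e_1, ..., ±e_87, so there are 2·87 = 174.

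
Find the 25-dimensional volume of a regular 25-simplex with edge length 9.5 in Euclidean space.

V_25 = √(26) · 9.5^25 / (25! · 2^(25/2)) ≈ 0.000157419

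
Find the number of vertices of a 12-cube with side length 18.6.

The 12-cube has 2^12 = 4096 vertices.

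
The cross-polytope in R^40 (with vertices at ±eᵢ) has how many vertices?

The 40-dimensional cross-polytope has 2n = 2·40 = 80 vertices.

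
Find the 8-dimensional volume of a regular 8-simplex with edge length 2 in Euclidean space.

Volume = 2^8 · √(9/2^8) / 8! ≈ 0.00119048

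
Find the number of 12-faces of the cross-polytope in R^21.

An n-cross-polytope has 2^(k+1)·C(n,k+1) k-faces. Here 2^13·C(21,13) = 8192·203490 = 1666990080.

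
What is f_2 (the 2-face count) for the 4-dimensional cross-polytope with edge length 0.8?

f_2(4-orthoplex) = 2^3 · (4 choose 3) = 32.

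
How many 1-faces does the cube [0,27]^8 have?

Each of the 2^8 = 256 vertices has degree 8; total edges = 8·2^8/2 = 1024.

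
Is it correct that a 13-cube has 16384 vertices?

False. The 13-cube has 2^13 = 8192 vertices.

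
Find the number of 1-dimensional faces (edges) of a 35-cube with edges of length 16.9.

An n-cube has n·2^(n-1) edges. With n = 35: 35·17179869184 = 601295421440.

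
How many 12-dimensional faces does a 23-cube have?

Number of 12-faces = C(23,12) · 2^(23-12) = 1352078 · 2048 = 2769055744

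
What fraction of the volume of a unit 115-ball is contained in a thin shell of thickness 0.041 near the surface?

1 - (1-0.041)^115 ≈ 0.991888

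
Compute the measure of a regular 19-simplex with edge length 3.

V_19 = √(20) · 3^19 / (19! · 2^(19/2)) ≈ 5.90119e-11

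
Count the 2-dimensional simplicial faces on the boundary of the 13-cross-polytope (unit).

Each 2-face is the convex hull of 3 vertices, one chosen as ±e_i from each of 3 distinct axes: 2^3·C(13,3) = 2288.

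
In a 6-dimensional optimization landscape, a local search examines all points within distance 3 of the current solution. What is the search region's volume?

Volume = π^{6/2}·(3)^6/Γ(4) = 243·π^3/2 ≈ 3767.26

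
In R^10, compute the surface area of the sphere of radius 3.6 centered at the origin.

|∂B_10(3.6)| ≈ 2.58995e+06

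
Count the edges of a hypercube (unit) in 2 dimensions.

Number of 1-faces = C(2,1)·2^(2-1) = 2·2 = 4.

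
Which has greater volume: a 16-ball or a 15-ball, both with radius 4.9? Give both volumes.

V_16(4.9) ≈ 2.59906e+10. V_15(4.9) ≈ 8.59748e+09. The 16-ball is larger.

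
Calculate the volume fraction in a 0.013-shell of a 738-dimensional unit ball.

V(inner)/V(outer) = ((1-0.013)/1)^738 ≈ 6.398e-05, so the shell fraction is 0.999936.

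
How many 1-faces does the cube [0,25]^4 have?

Each of the 2^4 = 16 vertices has degree 4; total edges = 4·2^4/2 = 32.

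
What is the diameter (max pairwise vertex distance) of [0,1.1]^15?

Diagonal = √15 · 1.1 ≈ 4.26028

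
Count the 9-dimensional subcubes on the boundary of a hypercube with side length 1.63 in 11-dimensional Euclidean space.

Choose 9 of 11 axes to span the face (C(11,9) = 55 ways), then fix each of the remaining 2 coordinates at one of its two extreme values (2^2 = 4 ways): 55·4 = 220.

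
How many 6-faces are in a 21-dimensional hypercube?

An n-cube has C(n,k)·2^(n-k) k-faces. Here C(21,6)·2^15 = 54264·32768 = 1778122752.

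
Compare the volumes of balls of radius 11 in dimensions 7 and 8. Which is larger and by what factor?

V_7(11) ≈ 9.20723e+07, V_8(11) ≈ 8.70021e+08. The 8-ball is larger by a factor of 9.449.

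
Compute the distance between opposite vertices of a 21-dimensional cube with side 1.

d = √(1² + 1² + ... + 1²) [21 terms] = √(21·1²) = 1√21 ≈ 4.58258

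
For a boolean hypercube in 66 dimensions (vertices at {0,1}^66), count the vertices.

An n-cube has 2^n vertices; for n = 66 that is 2^66 = 73786976294838206464.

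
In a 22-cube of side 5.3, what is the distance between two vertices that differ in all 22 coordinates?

Diagonal = √22 · 5.3 ≈ 24.8592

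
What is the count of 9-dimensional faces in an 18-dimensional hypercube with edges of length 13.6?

f_9(18-cube) = (18 choose 9) · 2^9 = 24893440.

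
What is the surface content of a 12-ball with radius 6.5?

S_12(6.5) = 2·π^(12/2)·(6.5)^11 / Γ(12/2) = 1792160394037·π^6/122880 ≈ 1.40215e+10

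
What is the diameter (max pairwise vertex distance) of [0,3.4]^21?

Diagonal = √21 · 3.4 ≈ 15.5808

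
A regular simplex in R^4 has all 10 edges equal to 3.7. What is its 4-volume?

For a regular n-simplex with edge a, V = (a^n / n!)·√((n+1)/2^n). With a=3.7, n=4: V ≈ 4.36537.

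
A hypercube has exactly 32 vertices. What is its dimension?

The n-cube has 2^n vertices, and 32 = 2^5, so n = 5.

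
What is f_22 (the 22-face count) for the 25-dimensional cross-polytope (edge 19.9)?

An n-cross-polytope has 2^(k+1)·C(n,k+1) k-faces. Here 2^23·C(25,23) = 8388608·300 = 2516582400.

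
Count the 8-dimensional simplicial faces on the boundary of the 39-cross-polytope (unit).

Number of 8-faces = 2^(8+1) · C(39,8+1) = 512 · 211915132 = 108500547584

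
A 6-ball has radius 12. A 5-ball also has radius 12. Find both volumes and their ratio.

V_6(12) ≈ 1.54307e+07. V_5(12) ≈ 1.3098e+06. Ratio V_6/V_5 ≈ 11.78.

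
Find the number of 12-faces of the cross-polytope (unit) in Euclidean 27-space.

Number of 12-faces = 2^(12+1) · C(27,12+1) = 8192 · 20058300 = 164317593600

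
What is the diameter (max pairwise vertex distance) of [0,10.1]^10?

The space diagonal of an n-cube of side s is s√n. Here 10.1·√10 ≈ 31.939.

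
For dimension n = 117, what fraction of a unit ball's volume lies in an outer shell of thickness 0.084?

1 - (1-0.084)^117 ≈ 0.999965 ≈ 99.996518%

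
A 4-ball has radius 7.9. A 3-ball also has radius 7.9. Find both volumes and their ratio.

V_4(7.9) ≈ 19221.1. V_3(7.9) ≈ 2065.24. Ratio V_4/V_3 ≈ 9.307.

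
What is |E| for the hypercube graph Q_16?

Each of the 2^16 = 65536 vertices has degree 16; total edges = 16·2^16/2 = 524288.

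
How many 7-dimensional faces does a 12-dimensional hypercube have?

An n-cube has C(n,k)·2^(n-k) k-faces. Here C(12,7)·2^5 = 792·32 = 25344.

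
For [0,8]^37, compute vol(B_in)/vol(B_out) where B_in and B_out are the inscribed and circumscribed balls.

The radii are 8/2 and 8√37/2, so the volume ratio is (1/√37)^37 = 37^{-37/2} ≈ 9.73348e-30.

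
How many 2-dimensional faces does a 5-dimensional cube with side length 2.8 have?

Choose 2 of 5 axes to span the face (C(5,2) = 10 ways), then fix each of the remaining 3 coordinates at one of its two extreme values (2^3 = 8 ways): 10·8 = 80.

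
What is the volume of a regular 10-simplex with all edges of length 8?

Volume = 8^10 · √(11/2^10) / 10! ≈ 30.6678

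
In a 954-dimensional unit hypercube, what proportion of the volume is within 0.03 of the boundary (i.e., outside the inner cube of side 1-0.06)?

The inner cube has side 1-2·0.03 = 0.94 and volume (0.94)^954 ≈ 2.312e-26, so the shell holds 1 - 2.312e-26 of the volume.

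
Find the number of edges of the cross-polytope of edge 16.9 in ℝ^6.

Each 1-face is the convex hull of 2 vertices, one chosen as ±e_i from each of 2 distinct axes: 2^2·C(6,2) = 60.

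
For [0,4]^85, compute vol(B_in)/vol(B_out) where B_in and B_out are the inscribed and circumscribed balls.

Volume scales as r^n, and r_in/r_out = 1/√85, giving (1/√85)^85 ≈ 9.99299e-83.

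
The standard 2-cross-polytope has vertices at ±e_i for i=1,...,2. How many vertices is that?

The vertices are ±e_1, ..., ±e_2, so there are 2·2 = 4.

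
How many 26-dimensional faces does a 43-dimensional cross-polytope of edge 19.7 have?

f_26(43-orthoplex) = 2^27 · (43 choose 27) = 35592145574196936704.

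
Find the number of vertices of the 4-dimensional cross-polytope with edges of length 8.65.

The vertices are ±e_1, ..., ±e_4, so there are 2·4 = 8.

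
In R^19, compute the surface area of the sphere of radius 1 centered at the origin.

The surface area of an n-ball is 2π^(n/2) r^(n-1) / Γ(n/2). For n=19, r=1: 1024·π^9/34459425 ≈ 0.88581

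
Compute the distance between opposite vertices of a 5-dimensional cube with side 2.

Diagonal = √5 · 2 ≈ 4.47214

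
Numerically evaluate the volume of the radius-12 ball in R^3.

The n-ball volume is π^(n/2)·r^n/Γ(n/2+1). With n=3, r=12: V = 2304·π ≈ 7238.23.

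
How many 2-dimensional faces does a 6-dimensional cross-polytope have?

Number of 2-faces = 2^(2+1) · C(6,2+1) = 8 · 20 = 160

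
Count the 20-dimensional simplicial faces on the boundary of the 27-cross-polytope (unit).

Each 20-face is the convex hull of 21 vertices, one chosen as ±e_i from each of 21 distinct axes: 2^21·C(27,21) = 620777963520.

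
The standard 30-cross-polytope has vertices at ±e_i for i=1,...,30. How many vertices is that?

The 30-dimensional cross-polytope has 2n = 2·30 = 60 vertices.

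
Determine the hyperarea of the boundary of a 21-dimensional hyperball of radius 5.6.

The surface area of an n-ball is 2π^(n/2) r^(n-1) / Γ(n/2). For n=21, r=5.6: 2.69481e+14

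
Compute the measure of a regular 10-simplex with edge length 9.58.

V = (9.58^10 / 10!) · √((10+1) / 2^10) ≈ 185.968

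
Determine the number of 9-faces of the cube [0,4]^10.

f_9(10-cube) = (10 choose 9) · 2^1 = 20.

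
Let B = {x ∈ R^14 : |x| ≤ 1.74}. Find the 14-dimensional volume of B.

The n-ball volume is π^(n/2)·r^n/Γ(n/2+1). With n=14, r=1.74: V ≈ 1397.36.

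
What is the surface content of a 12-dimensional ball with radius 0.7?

S_12(0.7) = 2·π^(12/2)·(0.7)^11 / Γ(12/2) ≈ 0.31683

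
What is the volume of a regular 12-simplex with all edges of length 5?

Volume = 5^12 · √(13/2^12) / 12! ≈ 0.0287141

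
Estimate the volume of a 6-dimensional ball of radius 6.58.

V_6(6.58) = π^(6/2) · (6.58)^6 / Γ(6/2 + 1) ≈ 419424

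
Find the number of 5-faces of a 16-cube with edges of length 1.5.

An n-cube has C(n,k)·2^(n-k) k-faces. Here C(16,5)·2^11 = 4368·2048 = 8945664.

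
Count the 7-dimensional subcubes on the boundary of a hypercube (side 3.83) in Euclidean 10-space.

An n-cube has C(n,k)·2^(n-k) k-faces. Here C(10,7)·2^3 = 120·8 = 960.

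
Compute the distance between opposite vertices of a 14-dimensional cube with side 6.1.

||(6.1,6.1,...,6.1)|| = √(14)·6.1 ≈ 22.8241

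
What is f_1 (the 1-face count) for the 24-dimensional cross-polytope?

Each 1-face is the convex hull of 2 vertices, one chosen as ±e_i from each of 2 distinct axes: 2^2·C(24,2) = 1104.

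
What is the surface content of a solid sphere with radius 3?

|∂B_3(3)| = 4πr² = 4π·(3)² ≈ 113.097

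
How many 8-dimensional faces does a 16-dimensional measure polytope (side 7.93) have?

Number of 8-faces = C(16,8) · 2^(16-8) = 12870 · 256 = 3294720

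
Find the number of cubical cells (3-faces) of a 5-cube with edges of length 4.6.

Choose 3 of 5 axes to span the face (C(5,3) = 10 ways), then fix each of the remaining 2 coordinates at one of its two extreme values (2^2 = 4 ways): 10·4 = 40.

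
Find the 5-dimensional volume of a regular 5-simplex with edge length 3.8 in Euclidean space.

For a regular n-simplex with edge a, V = (a^n / n!)·√((n+1)/2^n). With a=3.8, n=5: V ≈ 2.85915.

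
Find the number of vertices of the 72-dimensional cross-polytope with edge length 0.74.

Number of vertices = 2n = 144.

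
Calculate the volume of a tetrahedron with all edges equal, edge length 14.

Volume = (√2/12) · 14³ = 323.384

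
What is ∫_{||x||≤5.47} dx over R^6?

Volume = π^{6/2}·(5.47)^6/Γ(4) ≈ 138427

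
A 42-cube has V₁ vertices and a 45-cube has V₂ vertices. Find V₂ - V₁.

V₁ = 2^42 = 4398046511104. V₂ = 2^45 = 35184372088832. V₂ - V₁ = 30786325577728.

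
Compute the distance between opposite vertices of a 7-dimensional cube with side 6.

The space diagonal of an n-cube of side s is s√n. Here 6·√7 ≈ 15.8745.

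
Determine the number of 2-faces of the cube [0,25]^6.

f_2(6-cube) = (6 choose 2) · 2^4 = 240.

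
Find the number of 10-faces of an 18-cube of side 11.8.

Choose 10 of 18 axes to span the face (C(18,10) = 43758 ways), then fix each of the remaining 8 coordinates at one of its two extreme values (2^8 = 256 ways): 43758·256 = 11202048.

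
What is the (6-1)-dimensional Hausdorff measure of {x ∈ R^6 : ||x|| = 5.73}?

The surface area of an n-ball is 2π^(n/2) r^(n-1) / Γ(n/2). For n=6, r=5.73: 191524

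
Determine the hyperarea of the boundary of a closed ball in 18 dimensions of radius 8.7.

The surface area of an n-ball is 2π^(n/2) r^(n-1) / Γ(n/2). For n=18, r=8.7: 1.38575e+16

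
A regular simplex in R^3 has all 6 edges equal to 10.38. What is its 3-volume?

Volume = (√2/12) · 10.38³ = 131.803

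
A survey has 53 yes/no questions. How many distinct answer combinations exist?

Each vertex is a binary string of length 53, so there are 2^53 = 9007199254740992.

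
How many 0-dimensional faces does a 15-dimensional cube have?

f_0(15-cube) = (15 choose 0) · 2^15 = 32768.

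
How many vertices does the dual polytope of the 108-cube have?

The vertices are ±e_1, ..., ±e_108, so there are 2·108 = 216.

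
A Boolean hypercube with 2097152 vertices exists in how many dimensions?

n = log_2(2097152) = 21.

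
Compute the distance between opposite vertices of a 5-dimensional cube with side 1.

||(1,1,...,1)|| = √(5)·1 ≈ 2.23607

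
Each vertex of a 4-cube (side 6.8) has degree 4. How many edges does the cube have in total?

Each of the 2^4 = 16 vertices has degree 4; total edges = 4·2^4/2 = 32.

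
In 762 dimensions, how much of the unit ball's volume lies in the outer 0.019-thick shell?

V(inner)/V(outer) = ((1-0.019)/1)^762 ≈ 4.485e-07, so the shell fraction is 0.9999995515.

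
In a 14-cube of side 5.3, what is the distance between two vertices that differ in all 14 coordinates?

The space diagonal of an n-cube of side s is s√n. Here 5.3·√14 ≈ 19.8308.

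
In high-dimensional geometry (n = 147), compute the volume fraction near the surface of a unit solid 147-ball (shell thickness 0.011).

1 - (1-0.011)^147 ≈ 0.803277 ≈ 80.33%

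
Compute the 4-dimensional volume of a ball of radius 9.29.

Volume = π^{4/2}·(9.29)^4/Γ(3) ≈ 36756.4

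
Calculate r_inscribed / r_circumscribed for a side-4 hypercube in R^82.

r_in / r_out = (4/2) / (4√82/2) = 1/√82 ≈ 0.110432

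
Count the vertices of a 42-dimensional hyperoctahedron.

An n-cross-polytope has 2n vertices; here n = 42, giving 84.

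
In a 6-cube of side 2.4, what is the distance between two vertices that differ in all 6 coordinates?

Diagonal = √6 · 2.4 ≈ 5.87878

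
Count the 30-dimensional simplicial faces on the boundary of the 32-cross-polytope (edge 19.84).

An n-cross-polytope has 2^(k+1)·C(n,k+1) k-faces. Here 2^31·C(32,31) = 2147483648·32 = 68719476736.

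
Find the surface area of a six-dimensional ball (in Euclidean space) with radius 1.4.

S = n·V_n(r)/r = 6·V_6(1.4)/1.4 (volume-to-surface relation), giving 166.759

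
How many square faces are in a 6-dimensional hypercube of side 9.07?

Choose 2 of 6 axes to span the face (C(6,2) = 15 ways), then fix each of the remaining 4 coordinates at one of its two extreme values (2^4 = 16 ways): 15·16 = 240.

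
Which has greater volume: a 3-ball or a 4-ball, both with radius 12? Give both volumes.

V_3(12) ≈ 7238.23. V_4(12) ≈ 102328. The 4-ball is larger.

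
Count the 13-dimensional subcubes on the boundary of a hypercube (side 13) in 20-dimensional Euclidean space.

f_13(20-cube) = (20 choose 13) · 2^7 = 9922560.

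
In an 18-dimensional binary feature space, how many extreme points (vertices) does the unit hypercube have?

An n-cube has 2^n vertices; for n = 18 that is 2^18 = 262144.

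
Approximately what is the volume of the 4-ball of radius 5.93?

V_4(5.93) = π^(4/2) · (5.93)^4 / Γ(4/2 + 1) ≈ 6102.23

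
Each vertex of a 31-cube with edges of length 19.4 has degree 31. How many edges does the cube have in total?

Each of the 2^31 = 2147483648 vertices has degree 31; total edges = 31·2^31/2 = 33285996544.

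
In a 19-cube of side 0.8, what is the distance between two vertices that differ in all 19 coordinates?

The space diagonal of an n-cube of side s is s√n. Here 0.8·√19 ≈ 3.48712.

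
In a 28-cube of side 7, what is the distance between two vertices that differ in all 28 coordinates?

Diagonal = √28 · 7 ≈ 37.0405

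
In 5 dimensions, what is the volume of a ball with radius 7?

Volume = π^{5/2}·(7)^5/Γ(7/2) = 134456·π^2/15 ≈ 88468.5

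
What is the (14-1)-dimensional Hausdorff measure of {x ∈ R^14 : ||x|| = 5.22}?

The surface area of an n-ball is 2π^(n/2) r^(n-1) / Γ(n/2). For n=14, r=5.22: 1.79252e+10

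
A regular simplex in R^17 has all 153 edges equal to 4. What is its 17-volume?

V = (4^17 / 17!) · √((17+1) / 2^17) ≈ 5.66021e-07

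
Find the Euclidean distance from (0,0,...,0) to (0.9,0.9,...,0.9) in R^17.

d = √(0.9² + 0.9² + ... + 0.9²) [17 terms] = √(17·0.9²) = 0.9√17 ≈ 3.7108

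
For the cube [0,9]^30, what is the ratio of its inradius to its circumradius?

r_in / r_out = (9/2) / (9√30/2) = 1/√30 ≈ 0.182574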